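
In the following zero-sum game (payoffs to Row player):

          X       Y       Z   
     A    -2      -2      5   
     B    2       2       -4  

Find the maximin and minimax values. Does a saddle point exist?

Maximin = -2, Minimax = 2, Saddle: False

Work:
Row minimums: [-2, -4] → maximin = -2
Column maximums: [2, 2, 5] → minimax = 2
No saddle point (maximin ≠ minimax). Mixed strategy needed.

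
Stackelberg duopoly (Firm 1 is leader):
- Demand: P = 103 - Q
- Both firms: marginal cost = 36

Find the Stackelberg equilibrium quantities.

q₁* (leader) = 33.5, q₂* (follower) = 16.75

Work:
Follower's reaction: q₂ = (a - c - q₁)/2
Leader substitutes: π₁ = q₁·(a - q₁ - (a-c-q₁)/2 - c)
FOC: q₁* = (103 - 36)/2 = 33.50
Then: q₂* = (103 - 36 - 33.5)/2 = 16.75
Leader has first-mover advantage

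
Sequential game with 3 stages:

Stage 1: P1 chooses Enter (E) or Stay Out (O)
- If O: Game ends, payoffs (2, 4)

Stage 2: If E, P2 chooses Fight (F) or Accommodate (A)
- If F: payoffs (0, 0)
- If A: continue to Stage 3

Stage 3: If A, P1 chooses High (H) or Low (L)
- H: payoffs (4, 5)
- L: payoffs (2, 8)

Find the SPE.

SPE: (E, A, H); Outcome (4, 5)

Work:
Stage 3: P1 chooses H (4 vs 2)
Stage 2: P2: F->0, A->5 (anticipating H). Choose A
Stage 1: P1: O->2, E->4 (anticipating A, H). Choose E
SPE path: E -> A -> H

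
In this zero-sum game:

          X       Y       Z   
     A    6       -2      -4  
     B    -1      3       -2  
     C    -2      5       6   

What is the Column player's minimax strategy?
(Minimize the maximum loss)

Column should play Y, value = 5

Work:
Column player minimizes Row's maximum payoff:
Column X: max payoff to Row = 6
Column Y: max payoff to Row = 5
Column Z: max payoff to Row = 6
Minimum is 5, achieved by column Y.
Minimax strategy: Y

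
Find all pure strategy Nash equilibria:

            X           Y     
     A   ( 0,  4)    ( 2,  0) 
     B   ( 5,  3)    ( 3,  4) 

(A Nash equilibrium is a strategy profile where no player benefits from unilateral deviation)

Nash equilibrium: (B, Y)

Work:
Best responses:
  P1 vs X: payoffs [0, 5] → best response B (payoff 5)
  P1 vs Y: payoffs [2, 3] → best response B (payoff 3)
  P2 vs A: payoffs [4, 0] → best response X (payoff 4)
  P2 vs B: payoffs [3, 4] → best response Y (payoff 4)
Mutual best responses: (B,Y) → Nash equilibria.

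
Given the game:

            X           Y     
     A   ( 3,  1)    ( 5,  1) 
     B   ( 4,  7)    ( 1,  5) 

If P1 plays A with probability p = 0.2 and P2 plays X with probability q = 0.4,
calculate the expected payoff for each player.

E[P1] = 2.6, E[P2] = 4.84

Work:
E[P1] = p·q·π₁(A,X) + p·(1-q)·π₁(A,Y) + (1-p)·q·π₁(B,X) + (1-p)·(1-q)·π₁(B,Y)
= 0.2·0.4·3 + 0.2·0.6·5 + 0.8·0.4·4 + 0.8·0.6·1
= 2.6

E[P2] = 4.84 (similar calculation)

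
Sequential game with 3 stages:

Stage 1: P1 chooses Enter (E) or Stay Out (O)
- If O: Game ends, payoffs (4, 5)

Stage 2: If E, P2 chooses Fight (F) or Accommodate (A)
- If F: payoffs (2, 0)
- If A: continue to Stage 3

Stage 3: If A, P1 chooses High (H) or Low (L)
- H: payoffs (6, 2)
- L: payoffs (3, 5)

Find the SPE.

SPE: (E, A, H); Outcome (6, 2)

Work:
Stage 3: P1 chooses H (6 vs 3)
Stage 2: P2: F->0, A->2 (anticipating H). Choose A
Stage 1: P1: O->4, E->6 (anticipating A, H). Choose E
SPE path: E -> A -> H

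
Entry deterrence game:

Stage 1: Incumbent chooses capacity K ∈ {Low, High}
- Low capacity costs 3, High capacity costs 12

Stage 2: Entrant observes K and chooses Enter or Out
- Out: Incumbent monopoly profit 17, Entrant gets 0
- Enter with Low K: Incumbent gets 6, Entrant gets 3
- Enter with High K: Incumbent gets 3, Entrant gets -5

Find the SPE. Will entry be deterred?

SPE: (High, Enter|Low, Out|High); Entry deterred. Incumbent net profit = 5

Work:
After Low K: Entrant enters (3 > 0)
After High K: Entrant stays out (-5 < 0)
Incumbent: Low → 6−3=3, High → 17−12=5
Incumbent chooses High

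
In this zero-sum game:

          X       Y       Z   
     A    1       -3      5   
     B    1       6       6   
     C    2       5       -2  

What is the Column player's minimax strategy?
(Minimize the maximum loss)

Column should play X, value = 2

Work:
Column player minimizes Row's maximum payoff:
Column X: max payoff to Row = 2
Column Y: max payoff to Row = 6
Column Z: max payoff to Row = 6
Minimum is 2, achieved by column X.
Minimax strategy: X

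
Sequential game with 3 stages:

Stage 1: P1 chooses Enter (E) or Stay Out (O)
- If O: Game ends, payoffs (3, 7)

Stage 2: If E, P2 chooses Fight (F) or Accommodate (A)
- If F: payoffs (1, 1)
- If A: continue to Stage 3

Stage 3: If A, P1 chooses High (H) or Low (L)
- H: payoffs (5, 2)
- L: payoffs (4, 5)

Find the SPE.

SPE: (E, A, H); Outcome (5, 2)

Work:
Stage 3: P1 chooses H (5 vs 4)
Stage 2: P2: F->1, A->2 (anticipating H). Choose A
Stage 1: P1: O->3, E->5 (anticipating A, H). Choose E
SPE path: E -> A -> H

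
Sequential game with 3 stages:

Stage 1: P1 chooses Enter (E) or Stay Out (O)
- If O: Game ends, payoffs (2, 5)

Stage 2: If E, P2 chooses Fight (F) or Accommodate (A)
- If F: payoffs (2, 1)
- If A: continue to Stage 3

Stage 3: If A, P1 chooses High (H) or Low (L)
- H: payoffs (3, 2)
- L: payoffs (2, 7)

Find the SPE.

SPE: (E, A, H); Outcome (3, 2)

Work:
Stage 3: P1 chooses H (3 vs 2)
Stage 2: P2: F->1, A->2 (anticipating H). Choose A
Stage 1: P1: O->2, E->3 (anticipating A, H). Choose E
SPE path: E -> A -> H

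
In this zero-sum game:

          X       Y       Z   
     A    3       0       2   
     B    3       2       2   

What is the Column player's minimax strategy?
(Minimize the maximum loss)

Column should play Y or Z (all achieve the minimum), value = 2

Work:
Column player minimizes Row's maximum payoff:
Column X: max payoff to Row = 3
Column Y: max payoff to Row = 2
Column Z: max payoff to Row = 2
Minimum is 2, achieved by columns Y, Z (tied).
Each of Y or Z is a minimax strategy.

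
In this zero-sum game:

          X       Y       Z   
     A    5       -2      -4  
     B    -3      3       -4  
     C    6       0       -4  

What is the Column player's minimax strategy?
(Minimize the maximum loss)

Column should play Z, value = -4

Work:
Column player minimizes Row's maximum payoff:
Column X: max payoff to Row = 6
Column Y: max payoff to Row = 3
Column Z: max payoff to Row = -4
Minimum is -4, achieved by column Z.
Minimax strategy: Z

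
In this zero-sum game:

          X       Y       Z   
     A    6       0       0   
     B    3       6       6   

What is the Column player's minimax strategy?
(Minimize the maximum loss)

Column should play X or Y or Z (all achieve the minimum), value = 6

Work:
Column player minimizes Row's maximum payoff:
Column X: max payoff to Row = 6
Column Y: max payoff to Row = 6
Column Z: max payoff to Row = 6
Minimum is 6, achieved by columns X, Y, Z (tied).
Each of X or Y or Z is a minimax strategy.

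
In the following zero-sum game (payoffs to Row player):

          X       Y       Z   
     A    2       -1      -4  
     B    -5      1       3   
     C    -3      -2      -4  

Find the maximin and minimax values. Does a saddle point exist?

Maximin = -4, Minimax = 1, Saddle: False

Work:
Row minimums: [-4, -5, -4] → maximin = -4
Column maximums: [2, 1, 3] → minimax = 1
No saddle point (maximin ≠ minimax). Mixed strategy needed.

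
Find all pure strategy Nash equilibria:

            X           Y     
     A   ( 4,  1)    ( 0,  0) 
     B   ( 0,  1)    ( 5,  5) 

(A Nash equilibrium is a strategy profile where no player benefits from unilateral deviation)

Nash equilibrium: (A, X), (B, Y)

Work:
Best responses:
  P1 vs X: payoffs [4, 0] → best response A (payoff 4)
  P1 vs Y: payoffs [0, 5] → best response B (payoff 5)
  P2 vs A: payoffs [1, 0] → best response X (payoff 1)
  P2 vs B: payoffs [1, 5] → best response Y (payoff 5)
Mutual best responses: (A,X), (B,Y) → Nash equilibria.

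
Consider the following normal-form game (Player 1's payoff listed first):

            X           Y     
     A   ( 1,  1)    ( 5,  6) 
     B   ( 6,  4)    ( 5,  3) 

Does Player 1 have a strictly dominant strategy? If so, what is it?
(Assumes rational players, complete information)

No strictly dominant strategy exists for Player 1

Work:
A strategy strictly dominates another if it gives a strictly higher payoff against every opponent action. Compare each pair of P1's strategies column-by-column:
  A vs B: [1 vs 6, 5 vs 5] → A does not strictly dominate B (column X: 1 ≤ 6)
  B vs A: [6 vs 1, 5 vs 5] → B does not strictly dominate A (column Y: 5 ≤ 5)
No single strategy strictly dominates all others → no strictly dominant strategy.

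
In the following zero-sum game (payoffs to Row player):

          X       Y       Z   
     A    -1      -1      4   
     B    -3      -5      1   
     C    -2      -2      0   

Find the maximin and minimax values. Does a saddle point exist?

Maximin = -1, Minimax = -1, Saddle: True

Work:
Row minimums: [-1, -5, -2] → maximin = -1
Column maximums: [-1, -1, 4] → minimax = -1
Saddle point exists! Game value = -1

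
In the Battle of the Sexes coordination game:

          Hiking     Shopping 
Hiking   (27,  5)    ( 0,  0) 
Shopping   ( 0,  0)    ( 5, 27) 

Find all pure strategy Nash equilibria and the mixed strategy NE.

Pure NE: (Hiking, Hiking) and (Shopping, Shopping); Mixed NE: p = 0.8438, q = 0.1562

Work:
Check pure NE:
(Hiking, Hiking): (27, 5) - no unilateral deviation beneficial
(Shopping, Shopping): (5, 27) - no unilateral deviation beneficial
Mixed NE: P1 plays Hiking with p = 0.8438, P2 plays Hiking with q = 0.1562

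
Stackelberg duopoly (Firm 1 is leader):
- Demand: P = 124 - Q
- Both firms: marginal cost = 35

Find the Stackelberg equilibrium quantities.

q₁* (leader) = 44.5, q₂* (follower) = 22.25

Work:
Follower's reaction: q₂ = (a - c - q₁)/2
Leader substitutes: π₁ = q₁·(a - q₁ - (a-c-q₁)/2 - c)
FOC: q₁* = (124 - 35)/2 = 44.50
Then: q₂* = (124 - 35 - 44.5)/2 = 22.25
Leader has first-mover advantage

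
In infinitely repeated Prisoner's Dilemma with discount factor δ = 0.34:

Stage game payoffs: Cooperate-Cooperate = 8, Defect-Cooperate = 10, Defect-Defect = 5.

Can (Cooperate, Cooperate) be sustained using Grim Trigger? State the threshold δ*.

δ* = 0.4; since δ = 0.34 < 0.4, cooperation cannot be sustained

Work:
For Grim Trigger:
Cooperate forever: 8/(1-δ)
Defect then punished: 10 + 5·δ/(1-δ)
Need: 8/(1-δ) ≥ 10 + 5·δ/(1-δ)
Solving: δ ≥ (T-R)/(T-P) = (10-8)/(10-5) = 0.4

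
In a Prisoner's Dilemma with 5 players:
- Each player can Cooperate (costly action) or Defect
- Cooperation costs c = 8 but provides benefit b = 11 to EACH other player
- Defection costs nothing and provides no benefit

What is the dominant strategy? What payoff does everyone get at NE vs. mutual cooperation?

Dominant: Defect; NE payoff = 0; Coop payoff = 36

Work:
Defect dominates (saves cost c = 8, benefit to others is external)
NE: All defect → everyone gets 0
If all cooperate: each receives (4)×11 - 8 = 36
Social dilemma: 36 > 0 but NE gives 0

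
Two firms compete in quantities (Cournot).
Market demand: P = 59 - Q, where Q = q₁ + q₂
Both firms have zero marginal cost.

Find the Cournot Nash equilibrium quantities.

q₁* = q₂* = 19.67; P* = 19.67

Work:
Profit: π_i = P·q_i = (a - q_i - q_j)·q_i
FOC: ∂π_i/∂q_i = a - 2q_i - q_j = 0
Reaction function: q_i = (59 - q_j)/2
Symmetry: q* = 59/3 = 19.67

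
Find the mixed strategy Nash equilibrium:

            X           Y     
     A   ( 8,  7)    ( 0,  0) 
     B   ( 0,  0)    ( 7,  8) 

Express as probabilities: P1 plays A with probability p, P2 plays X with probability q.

p = 0.5333, q = 0.4667

Work:
Find probabilities that make opponent indifferent:
P2 chooses q to make P1 indifferent between A and B
P1 chooses p to make P2 indifferent between X and Y
Mixed NE: P1 plays (A: 0.5333, B: 0.4667), P2 plays (X: 0.4667, Y: 0.5333)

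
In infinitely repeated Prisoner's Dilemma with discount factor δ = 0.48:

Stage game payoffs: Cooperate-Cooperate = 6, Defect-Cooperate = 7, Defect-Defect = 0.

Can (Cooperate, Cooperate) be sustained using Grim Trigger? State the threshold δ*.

δ* = 0.1429; since δ = 0.48 ≥ 0.1429, cooperation can be sustained

Work:
For Grim Trigger:
Cooperate forever: 6/(1-δ)
Defect then punished: 7 + 0·δ/(1-δ)
Need: 6/(1-δ) ≥ 7 + 0·δ/(1-δ)
Solving: δ ≥ (T-R)/(T-P) = (7-6)/(7-0) = 0.1429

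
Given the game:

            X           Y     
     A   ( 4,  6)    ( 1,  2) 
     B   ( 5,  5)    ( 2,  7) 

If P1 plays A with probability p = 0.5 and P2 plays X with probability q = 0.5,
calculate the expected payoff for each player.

E[P1] = 3.0, E[P2] = 5.0

Work:
E[P1] = p·q·π₁(A,X) + p·(1-q)·π₁(A,Y) + (1-p)·q·π₁(B,X) + (1-p)·(1-q)·π₁(B,Y)
= 0.5·0.5·4 + 0.5·0.5·1 + 0.5·0.5·5 + 0.5·0.5·2
= 3.0

E[P2] = 5.0 (similar calculation)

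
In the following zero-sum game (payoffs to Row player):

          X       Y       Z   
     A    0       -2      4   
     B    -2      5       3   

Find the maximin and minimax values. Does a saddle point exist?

Maximin = -2, Minimax = 0, Saddle: False

Work:
Row minimums: [-2, -2] → maximin = -2
Column maximums: [0, 5, 4] → minimax = 0
No saddle point (maximin ≠ minimax). Mixed strategy needed.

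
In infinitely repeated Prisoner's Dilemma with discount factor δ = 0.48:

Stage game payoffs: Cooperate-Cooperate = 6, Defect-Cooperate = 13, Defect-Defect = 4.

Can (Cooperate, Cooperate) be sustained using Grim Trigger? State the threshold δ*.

δ* = 0.7778; since δ = 0.48 < 0.7778, cooperation cannot be sustained

Work:
For Grim Trigger:
Cooperate forever: 6/(1-δ)
Defect then punished: 13 + 4·δ/(1-δ)
Need: 6/(1-δ) ≥ 13 + 4·δ/(1-δ)
Solving: δ ≥ (T-R)/(T-P) = (13-6)/(13-4) = 0.7778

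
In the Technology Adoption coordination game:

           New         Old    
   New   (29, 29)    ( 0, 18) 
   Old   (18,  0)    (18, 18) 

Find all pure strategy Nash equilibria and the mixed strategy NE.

Pure NE: (New, New) and (Old, Old); Mixed NE: p = 0.6207, q = 0.6207

Work:
Check pure NE:
(New, New): (29, 29) - no unilateral deviation beneficial
(Old, Old): (18, 18) - no unilateral deviation beneficial
Mixed NE: P1 plays New with p = 0.6207, P2 plays New with q = 0.6207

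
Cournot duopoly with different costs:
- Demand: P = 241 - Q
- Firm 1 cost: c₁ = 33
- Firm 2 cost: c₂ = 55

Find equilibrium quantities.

q₁* = 76.67, q₂* = 54.67

Work:
Reaction: q₁ = (241 - 33 - q₂)/2
Reaction: q₂ = (241 - 55 - q₁)/2
Solve simultaneously:
q₁* = (241 - 2×33 + 55)/3 = 76.67
q₂* = (241 - 2×55 + 33)/3 = 54.67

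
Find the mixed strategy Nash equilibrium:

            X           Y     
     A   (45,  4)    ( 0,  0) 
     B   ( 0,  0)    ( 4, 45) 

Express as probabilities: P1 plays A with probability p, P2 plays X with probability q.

p = 0.9184, q = 0.0816

Work:
Find probabilities that make opponent indifferent:
P2 chooses q to make P1 indifferent between A and B
P1 chooses p to make P2 indifferent between X and Y
Mixed NE: P1 plays (A: 0.9184, B: 0.0816), P2 plays (X: 0.0816, Y: 0.9184)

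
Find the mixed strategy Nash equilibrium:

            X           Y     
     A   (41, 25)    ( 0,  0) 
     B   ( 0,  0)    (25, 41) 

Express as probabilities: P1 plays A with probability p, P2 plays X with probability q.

p = 0.6212, q = 0.3788

Work:
Find probabilities that make opponent indifferent:
P2 chooses q to make P1 indifferent between A and B
P1 chooses p to make P2 indifferent between X and Y
Mixed NE: P1 plays (A: 0.6212, B: 0.3788), P2 plays (X: 0.3788, Y: 0.6212)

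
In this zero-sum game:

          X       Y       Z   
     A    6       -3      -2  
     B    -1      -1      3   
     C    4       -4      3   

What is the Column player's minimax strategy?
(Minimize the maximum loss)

Column should play Y, value = -1

Work:
Column player minimizes Row's maximum payoff:
Column X: max payoff to Row = 6
Column Y: max payoff to Row = -1
Column Z: max payoff to Row = 3
Minimum is -1, achieved by column Y.
Minimax strategy: Y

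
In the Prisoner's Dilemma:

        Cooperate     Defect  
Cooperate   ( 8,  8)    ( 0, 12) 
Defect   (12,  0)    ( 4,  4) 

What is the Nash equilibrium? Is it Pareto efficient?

(Defect, Defect) is NE; not Pareto efficient

Work:
Defect dominates Cooperate for both players:
If P2 cooperates: Defect (12) > Cooperate (8)
If P2 defects: Defect (4) > Cooperate (0)
NE: (Defect, Defect) with payoff (4, 4)
But (Cooperate, Cooperate) = (8, 8) Pareto dominates (4, 4)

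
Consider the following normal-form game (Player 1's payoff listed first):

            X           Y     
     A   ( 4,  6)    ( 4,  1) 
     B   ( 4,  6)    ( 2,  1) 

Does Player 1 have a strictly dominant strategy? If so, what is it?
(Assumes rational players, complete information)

No strictly dominant strategy exists for Player 1

Work:
A strategy strictly dominates another if it gives a strictly higher payoff against every opponent action. Compare each pair of P1's strategies column-by-column:
  A vs B: [4 vs 4, 4 vs 2] → A does not strictly dominate B (column X: 4 ≤ 4)
  B vs A: [4 vs 4, 2 vs 4] → B does not strictly dominate A (column X: 4 ≤ 4)
No single strategy strictly dominates all others → no strictly dominant strategy.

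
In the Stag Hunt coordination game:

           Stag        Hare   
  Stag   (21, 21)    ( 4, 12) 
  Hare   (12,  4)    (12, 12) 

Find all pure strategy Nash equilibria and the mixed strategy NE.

Pure NE: (Stag, Stag) and (Hare, Hare); Mixed NE: p = 0.4706, q = 0.4706

Work:
Check pure NE:
(Stag, Stag): (21, 21) - no unilateral deviation beneficial
(Hare, Hare): (12, 12) - no unilateral deviation beneficial
Mixed NE: P1 plays Stag with p = 0.4706, P2 plays Stag with q = 0.4706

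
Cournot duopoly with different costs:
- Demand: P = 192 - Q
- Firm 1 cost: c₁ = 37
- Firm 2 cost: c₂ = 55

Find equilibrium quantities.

q₁* = 57.67, q₂* = 39.67

Work:
Reaction: q₁ = (192 - 37 - q₂)/2
Reaction: q₂ = (192 - 55 - q₁)/2
Solve simultaneously:
q₁* = (192 - 2×37 + 55)/3 = 57.67
q₂* = (192 - 2×55 + 37)/3 = 39.67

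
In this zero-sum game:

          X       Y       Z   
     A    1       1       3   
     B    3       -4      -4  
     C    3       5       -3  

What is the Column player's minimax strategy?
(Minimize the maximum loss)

Column should play X or Z (all achieve the minimum), value = 3

Work:
Column player minimizes Row's maximum payoff:
Column X: max payoff to Row = 3
Column Y: max payoff to Row = 5
Column Z: max payoff to Row = 3
Minimum is 3, achieved by columns X, Z (tied).
Each of X or Z is a minimax strategy.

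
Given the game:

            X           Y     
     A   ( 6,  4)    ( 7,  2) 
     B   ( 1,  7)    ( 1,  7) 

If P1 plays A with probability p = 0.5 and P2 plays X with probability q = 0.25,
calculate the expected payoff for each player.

E[P1] = 3.875, E[P2] = 4.75

Work:
E[P1] = p·q·π₁(A,X) + p·(1-q)·π₁(A,Y) + (1-p)·q·π₁(B,X) + (1-p)·(1-q)·π₁(B,Y)
= 0.5·0.25·6 + 0.5·0.75·7 + 0.5·0.25·1 + 0.5·0.75·1
= 3.875

E[P2] = 4.75 (similar calculation)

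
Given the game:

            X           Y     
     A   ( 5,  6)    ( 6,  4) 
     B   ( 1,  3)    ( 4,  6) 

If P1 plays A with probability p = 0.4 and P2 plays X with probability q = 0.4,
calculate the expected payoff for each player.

E[P1] = 3.92, E[P2] = 4.8

Work:
E[P1] = p·q·π₁(A,X) + p·(1-q)·π₁(A,Y) + (1-p)·q·π₁(B,X) + (1-p)·(1-q)·π₁(B,Y)
= 0.4·0.4·5 + 0.4·0.6·6 + 0.6·0.4·1 + 0.6·0.6·4
= 3.92

E[P2] = 4.8 (similar calculation)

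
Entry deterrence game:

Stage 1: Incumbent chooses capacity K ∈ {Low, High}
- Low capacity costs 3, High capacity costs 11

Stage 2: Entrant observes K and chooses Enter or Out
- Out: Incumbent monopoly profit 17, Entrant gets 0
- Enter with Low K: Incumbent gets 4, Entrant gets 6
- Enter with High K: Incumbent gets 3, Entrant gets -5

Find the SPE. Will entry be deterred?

SPE: (High, Enter|Low, Out|High); Entry deterred. Incumbent net profit = 6

Work:
After Low K: Entrant enters (6 > 0)
After High K: Entrant stays out (-5 < 0)
Incumbent: Low → 4−3=1, High → 17−11=6
Incumbent chooses High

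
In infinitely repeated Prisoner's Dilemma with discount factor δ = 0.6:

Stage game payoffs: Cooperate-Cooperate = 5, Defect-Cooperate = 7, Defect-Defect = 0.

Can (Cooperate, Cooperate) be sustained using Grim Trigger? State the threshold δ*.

δ* = 0.2857; since δ = 0.6 ≥ 0.2857, cooperation can be sustained

Work:
For Grim Trigger:
Cooperate forever: 5/(1-δ)
Defect then punished: 7 + 0·δ/(1-δ)
Need: 5/(1-δ) ≥ 7 + 0·δ/(1-δ)
Solving: δ ≥ (T-R)/(T-P) = (7-5)/(7-0) = 0.2857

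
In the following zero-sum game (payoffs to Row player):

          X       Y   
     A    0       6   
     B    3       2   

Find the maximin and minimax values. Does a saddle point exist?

Maximin = 2, Minimax = 3, Saddle: False

Work:
Row minimums: [0, 2] → maximin = 2
Column maximums: [3, 6] → minimax = 3
No saddle point (maximin ≠ minimax). Mixed strategy needed.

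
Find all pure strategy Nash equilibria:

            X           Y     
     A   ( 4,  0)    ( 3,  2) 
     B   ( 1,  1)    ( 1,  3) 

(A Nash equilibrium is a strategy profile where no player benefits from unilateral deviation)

Nash equilibrium: (A, Y)

Work:
Best responses:
  P1 vs X: payoffs [4, 1] → best response A (payoff 4)
  P1 vs Y: payoffs [3, 1] → best response A (payoff 3)
  P2 vs A: payoffs [0, 2] → best response Y (payoff 2)
  P2 vs B: payoffs [1, 3] → best response Y (payoff 3)
Mutual best responses: (A,Y) → Nash equilibria.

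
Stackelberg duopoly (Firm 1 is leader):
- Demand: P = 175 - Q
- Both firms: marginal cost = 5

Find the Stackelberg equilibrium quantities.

q₁* (leader) = 85.0, q₂* (follower) = 42.5

Work:
Follower's reaction: q₂ = (a - c - q₁)/2
Leader substitutes: π₁ = q₁·(a - q₁ - (a-c-q₁)/2 - c)
FOC: q₁* = (175 - 5)/2 = 85.00
Then: q₂* = (175 - 5 - 85.0)/2 = 42.50
Leader has first-mover advantage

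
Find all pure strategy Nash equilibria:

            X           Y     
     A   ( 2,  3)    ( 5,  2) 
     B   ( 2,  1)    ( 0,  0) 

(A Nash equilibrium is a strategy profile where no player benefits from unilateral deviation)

Nash equilibrium: (A, X), (B, X)

Work:
Best responses:
  P1 vs X: payoffs [2, 2] → best response A/B (payoff 2)
  P1 vs Y: payoffs [5, 0] → best response A (payoff 5)
  P2 vs A: payoffs [3, 2] → best response X (payoff 3)
  P2 vs B: payoffs [1, 0] → best response X (payoff 1)
Mutual best responses: (A,X), (B,X) → Nash equilibria.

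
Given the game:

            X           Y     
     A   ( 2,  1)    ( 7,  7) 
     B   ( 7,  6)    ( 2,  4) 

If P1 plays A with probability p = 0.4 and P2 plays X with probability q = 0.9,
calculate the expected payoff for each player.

E[P1] = 4.9, E[P2] = 4.12

Work:
E[P1] = p·q·π₁(A,X) + p·(1-q)·π₁(A,Y) + (1-p)·q·π₁(B,X) + (1-p)·(1-q)·π₁(B,Y)
= 0.4·0.9·2 + 0.4·0.1·7 + 0.6·0.9·7 + 0.6·0.1·2
= 4.9

E[P2] = 4.12 (similar calculation)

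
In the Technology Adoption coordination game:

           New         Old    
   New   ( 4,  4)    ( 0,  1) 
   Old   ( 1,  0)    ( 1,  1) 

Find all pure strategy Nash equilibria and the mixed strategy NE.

Pure NE: (New, New) and (Old, Old); Mixed NE: p = 0.25, q = 0.25

Work:
Check pure NE:
(New, New): (4, 4) - no unilateral deviation beneficial
(Old, Old): (1, 1) - no unilateral deviation beneficial
Mixed NE: P1 plays New with p = 0.25, P2 plays New with q = 0.25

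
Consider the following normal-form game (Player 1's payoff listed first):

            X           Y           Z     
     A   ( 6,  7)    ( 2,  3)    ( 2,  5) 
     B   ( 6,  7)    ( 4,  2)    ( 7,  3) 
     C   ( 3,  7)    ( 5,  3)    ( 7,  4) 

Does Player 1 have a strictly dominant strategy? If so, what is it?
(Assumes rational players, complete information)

No strictly dominant strategy exists for Player 1

Work:
A strategy strictly dominates another if it gives a strictly higher payoff against every opponent action. Compare each pair of P1's strategies column-by-column:
  A vs B: [6 vs 6, 2 vs 4, 2 vs 7] → A does not strictly dominate B (column X: 6 ≤ 6)
  A vs C: [6 vs 3, 2 vs 5, 2 vs 7] → A does not strictly dominate C (column Y: 2 ≤ 5)
  B vs A: [6 vs 6, 4 vs 2, 7 vs 2] → B does not strictly dominate A (column X: 6 ≤ 6)
  B vs C: [6 vs 3, 4 vs 5, 7 vs 7] → B does not strictly dominate C (column Y: 4 ≤ 5)
  C vs A: [3 vs 6, 5 vs 2, 7 vs 2] → C does not strictly dominate A (column X: 3 ≤ 6)
  C vs B: [3 vs 6, 5 vs 4, 7 vs 7] → C does not strictly dominate B (column X: 3 ≤ 6)
No single strategy strictly dominates all others → no strictly dominant strategy.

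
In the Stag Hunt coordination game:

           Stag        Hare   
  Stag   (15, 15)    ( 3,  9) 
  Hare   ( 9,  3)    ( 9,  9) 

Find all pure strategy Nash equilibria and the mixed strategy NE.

Pure NE: (Stag, Stag) and (Hare, Hare); Mixed NE: p = 0.5, q = 0.5

Work:
Check pure NE:
(Stag, Stag): (15, 15) - no unilateral deviation beneficial
(Hare, Hare): (9, 9) - no unilateral deviation beneficial
Mixed NE: P1 plays Stag with p = 0.5, P2 plays Stag with q = 0.5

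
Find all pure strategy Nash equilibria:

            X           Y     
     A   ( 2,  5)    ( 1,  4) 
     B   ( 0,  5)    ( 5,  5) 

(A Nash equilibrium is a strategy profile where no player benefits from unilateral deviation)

Nash equilibrium: (A, X), (B, Y)

Work:
Best responses:
  P1 vs X: payoffs [2, 0] → best response A (payoff 2)
  P1 vs Y: payoffs [1, 5] → best response B (payoff 5)
  P2 vs A: payoffs [5, 4] → best response X (payoff 5)
  P2 vs B: payoffs [5, 5] → best response X/Y (payoff 5)
Mutual best responses: (A,X), (B,Y) → Nash equilibria.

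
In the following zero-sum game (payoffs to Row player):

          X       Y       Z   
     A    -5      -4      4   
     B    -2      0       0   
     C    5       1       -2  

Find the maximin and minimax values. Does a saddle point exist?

Maximin = -2, Minimax = 1, Saddle: False

Work:
Row minimums: [-5, -2, -2] → maximin = -2
Column maximums: [5, 1, 4] → minimax = 1
No saddle point (maximin ≠ minimax). Mixed strategy needed.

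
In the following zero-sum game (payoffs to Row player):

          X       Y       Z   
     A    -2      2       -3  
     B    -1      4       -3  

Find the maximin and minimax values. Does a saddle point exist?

Maximin = -3, Minimax = -3, Saddle: True

Work:
Row minimums: [-3, -3] → maximin = -3
Column maximums: [-1, 4, -3] → minimax = -3
Saddle point exists! Game value = -3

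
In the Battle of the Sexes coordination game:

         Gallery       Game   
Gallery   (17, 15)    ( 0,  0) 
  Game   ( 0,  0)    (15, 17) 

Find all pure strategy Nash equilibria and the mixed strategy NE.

Pure NE: (Gallery, Gallery) and (Game, Game); Mixed NE: p = 0.5312, q = 0.4688

Work:
Check pure NE:
(Gallery, Gallery): (17, 15) - no unilateral deviation beneficial
(Game, Game): (15, 17) - no unilateral deviation beneficial
Mixed NE: P1 plays Gallery with p = 0.5312, P2 plays Gallery with q = 0.4688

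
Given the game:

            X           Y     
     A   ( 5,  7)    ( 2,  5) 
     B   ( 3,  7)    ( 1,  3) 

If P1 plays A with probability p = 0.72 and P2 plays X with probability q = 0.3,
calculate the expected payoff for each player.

E[P1] = 2.536, E[P2] = 5.208

Work:
E[P1] = p·q·π₁(A,X) + p·(1-q)·π₁(A,Y) + (1-p)·q·π₁(B,X) + (1-p)·(1-q)·π₁(B,Y)
= 0.72·0.3·5 + 0.72·0.7·2 + 0.28·0.3·3 + 0.28·0.7·1
= 2.536

E[P2] = 5.208 (similar calculation)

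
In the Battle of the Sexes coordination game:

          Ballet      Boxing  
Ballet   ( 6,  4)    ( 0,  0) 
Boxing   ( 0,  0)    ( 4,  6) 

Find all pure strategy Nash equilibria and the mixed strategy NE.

Pure NE: (Ballet, Ballet) and (Boxing, Boxing); Mixed NE: p = 0.6, q = 0.4

Work:
Check pure NE:
(Ballet, Ballet): (6, 4) - no unilateral deviation beneficial
(Boxing, Boxing): (4, 6) - no unilateral deviation beneficial
Mixed NE: P1 plays Ballet with p = 0.6, P2 plays Ballet with q = 0.4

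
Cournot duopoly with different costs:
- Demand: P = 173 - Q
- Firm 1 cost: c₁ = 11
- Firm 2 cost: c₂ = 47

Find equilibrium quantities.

q₁* = 66.0, q₂* = 30.0

Work:
Reaction: q₁ = (173 - 11 - q₂)/2
Reaction: q₂ = (173 - 47 - q₁)/2
Solve simultaneously:
q₁* = (173 - 2×11 + 47)/3 = 66.0
q₂* = (173 - 2×47 + 11)/3 = 30.0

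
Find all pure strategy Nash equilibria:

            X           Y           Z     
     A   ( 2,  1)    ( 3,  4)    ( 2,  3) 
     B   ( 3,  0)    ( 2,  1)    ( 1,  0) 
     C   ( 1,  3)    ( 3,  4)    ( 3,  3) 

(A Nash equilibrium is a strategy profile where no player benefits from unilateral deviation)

Nash equilibrium: (A, Y), (C, Y)

Work:
Best responses:
  P1 vs X: payoffs [2, 3, 1] → best response B (payoff 3)
  P1 vs Y: payoffs [3, 2, 3] → best response A/C (payoff 3)
  P1 vs Z: payoffs [2, 1, 3] → best response C (payoff 3)
  P2 vs A: payoffs [1, 4, 3] → best response Y (payoff 4)
  P2 vs B: payoffs [0, 1, 0] → best response Y (payoff 1)
  P2 vs C: payoffs [3, 4, 3] → best response Y (payoff 4)
Mutual best responses: (A,Y), (C,Y) → Nash equilibria.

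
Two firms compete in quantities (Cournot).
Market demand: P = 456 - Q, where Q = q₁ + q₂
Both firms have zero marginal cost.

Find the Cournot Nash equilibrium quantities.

q₁* = q₂* = 152.0; P* = 152.0

Work:
Profit: π_i = P·q_i = (a - q_i - q_j)·q_i
FOC: ∂π_i/∂q_i = a - 2q_i - q_j = 0
Reaction function: q_i = (456 - q_j)/2
Symmetry: q* = 456/3 = 152.0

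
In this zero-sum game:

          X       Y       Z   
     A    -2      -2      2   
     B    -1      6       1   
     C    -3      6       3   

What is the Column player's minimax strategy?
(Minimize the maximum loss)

Column should play X, value = -1

Work:
Column player minimizes Row's maximum payoff:
Column X: max payoff to Row = -1
Column Y: max payoff to Row = 6
Column Z: max payoff to Row = 3
Minimum is -1, achieved by column X.
Minimax strategy: X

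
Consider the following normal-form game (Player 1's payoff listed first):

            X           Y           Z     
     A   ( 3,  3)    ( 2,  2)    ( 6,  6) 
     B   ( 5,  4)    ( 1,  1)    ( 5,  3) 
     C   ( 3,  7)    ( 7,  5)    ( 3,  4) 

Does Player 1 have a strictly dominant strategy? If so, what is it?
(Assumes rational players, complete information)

No strictly dominant strategy exists for Player 1

Work:
A strategy strictly dominates another if it gives a strictly higher payoff against every opponent action. Compare each pair of P1's strategies column-by-column:
  A vs B: [3 vs 5, 2 vs 1, 6 vs 5] → A does not strictly dominate B (column X: 3 ≤ 5)
  A vs C: [3 vs 3, 2 vs 7, 6 vs 3] → A does not strictly dominate C (column X: 3 ≤ 3)
  B vs A: [5 vs 3, 1 vs 2, 5 vs 6] → B does not strictly dominate A (column Y: 1 ≤ 2)
  B vs C: [5 vs 3, 1 vs 7, 5 vs 3] → B does not strictly dominate C (column Y: 1 ≤ 7)
  C vs A: [3 vs 3, 7 vs 2, 3 vs 6] → C does not strictly dominate A (column X: 3 ≤ 3)
  C vs B: [3 vs 5, 7 vs 1, 3 vs 5] → C does not strictly dominate B (column X: 3 ≤ 5)
No single strategy strictly dominates all others → no strictly dominant strategy.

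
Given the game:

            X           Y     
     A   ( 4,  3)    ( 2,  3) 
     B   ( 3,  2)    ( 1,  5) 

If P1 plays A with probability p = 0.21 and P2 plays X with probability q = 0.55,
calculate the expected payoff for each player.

E[P1] = 2.31, E[P2] = 3.2765

Work:
E[P1] = p·q·π₁(A,X) + p·(1-q)·π₁(A,Y) + (1-p)·q·π₁(B,X) + (1-p)·(1-q)·π₁(B,Y)
= 0.21·0.55·4 + 0.21·0.45·2 + 0.79·0.55·3 + 0.79·0.45·1
= 2.31

E[P2] = 3.2765 (similar calculation)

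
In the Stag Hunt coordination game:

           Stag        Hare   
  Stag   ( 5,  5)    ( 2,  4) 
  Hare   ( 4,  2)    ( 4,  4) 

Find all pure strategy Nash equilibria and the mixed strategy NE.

Pure NE: (Stag, Stag) and (Hare, Hare); Mixed NE: p = 0.6667, q = 0.6667

Work:
Check pure NE:
(Stag, Stag): (5, 5) - no unilateral deviation beneficial
(Hare, Hare): (4, 4) - no unilateral deviation beneficial
Mixed NE: P1 plays Stag with p = 0.6667, P2 plays Stag with q = 0.6667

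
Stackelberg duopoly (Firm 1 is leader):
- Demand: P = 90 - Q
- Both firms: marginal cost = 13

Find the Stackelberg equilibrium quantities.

q₁* (leader) = 38.5, q₂* (follower) = 19.25

Work:
Follower's reaction: q₂ = (a - c - q₁)/2
Leader substitutes: π₁ = q₁·(a - q₁ - (a-c-q₁)/2 - c)
FOC: q₁* = (90 - 13)/2 = 38.50
Then: q₂* = (90 - 13 - 38.5)/2 = 19.25
Leader has first-mover advantage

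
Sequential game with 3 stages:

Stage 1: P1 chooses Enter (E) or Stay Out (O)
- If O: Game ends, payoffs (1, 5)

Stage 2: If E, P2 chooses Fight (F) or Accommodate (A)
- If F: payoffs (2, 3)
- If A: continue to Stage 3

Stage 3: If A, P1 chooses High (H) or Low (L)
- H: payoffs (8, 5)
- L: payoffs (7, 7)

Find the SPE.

SPE: (E, A, H); Outcome (8, 5)

Work:
Stage 3: P1 chooses H (8 vs 7)
Stage 2: P2: F->3, A->5 (anticipating H). Choose A
Stage 1: P1: O->1, E->8 (anticipating A, H). Choose E
SPE path: E -> A -> H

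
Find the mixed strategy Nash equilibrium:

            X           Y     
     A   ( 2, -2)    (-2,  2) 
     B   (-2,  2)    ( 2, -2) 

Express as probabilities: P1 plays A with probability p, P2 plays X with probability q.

p = 0.5, q = 0.5

Work:
Find probabilities that make opponent indifferent:
P2 chooses q to make P1 indifferent between A and B
P1 chooses p to make P2 indifferent between X and Y
Mixed NE: P1 plays (A: 0.5, B: 0.5), P2 plays (X: 0.5, Y: 0.5)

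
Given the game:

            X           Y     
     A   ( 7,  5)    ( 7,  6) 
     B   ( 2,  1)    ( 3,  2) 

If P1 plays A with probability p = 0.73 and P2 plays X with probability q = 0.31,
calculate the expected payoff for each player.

E[P1] = 5.8363, E[P2] = 4.61

Work:
E[P1] = p·q·π₁(A,X) + p·(1-q)·π₁(A,Y) + (1-p)·q·π₁(B,X) + (1-p)·(1-q)·π₁(B,Y)
= 0.73·0.31·7 + 0.73·0.69·7 + 0.27·0.31·2 + 0.27·0.69·3
= 5.8363

E[P2] = 4.61 (similar calculation)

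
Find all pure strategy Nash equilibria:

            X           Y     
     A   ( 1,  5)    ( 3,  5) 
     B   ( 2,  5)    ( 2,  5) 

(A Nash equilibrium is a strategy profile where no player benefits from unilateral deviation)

Nash equilibrium: (A, Y), (B, X)

Work:
Best responses:
  P1 vs X: payoffs [1, 2] → best response B (payoff 2)
  P1 vs Y: payoffs [3, 2] → best response A (payoff 3)
  P2 vs A: payoffs [5, 5] → best response X/Y (payoff 5)
  P2 vs B: payoffs [5, 5] → best response X/Y (payoff 5)
Mutual best responses: (A,Y), (B,X) → Nash equilibria.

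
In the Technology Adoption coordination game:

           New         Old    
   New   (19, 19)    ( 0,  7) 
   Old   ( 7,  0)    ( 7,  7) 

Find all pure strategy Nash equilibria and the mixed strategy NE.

Pure NE: (New, New) and (Old, Old); Mixed NE: p = 0.3684, q = 0.3684

Work:
Check pure NE:
(New, New): (19, 19) - no unilateral deviation beneficial
(Old, Old): (7, 7) - no unilateral deviation beneficial
Mixed NE: P1 plays New with p = 0.3684, P2 plays New with q = 0.3684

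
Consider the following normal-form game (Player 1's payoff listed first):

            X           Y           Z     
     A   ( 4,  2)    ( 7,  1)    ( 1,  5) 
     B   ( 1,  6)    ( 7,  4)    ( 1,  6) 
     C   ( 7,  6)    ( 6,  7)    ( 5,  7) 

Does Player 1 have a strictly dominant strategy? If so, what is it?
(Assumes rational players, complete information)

No strictly dominant strategy exists for Player 1

Work:
A strategy strictly dominates another if it gives a strictly higher payoff against every opponent action. Compare each pair of P1's strategies column-by-column:
  A vs B: [4 vs 1, 7 vs 7, 1 vs 1] → A does not strictly dominate B (column Y: 7 ≤ 7)
  A vs C: [4 vs 7, 7 vs 6, 1 vs 5] → A does not strictly dominate C (column X: 4 ≤ 7)
  B vs A: [1 vs 4, 7 vs 7, 1 vs 1] → B does not strictly dominate A (column X: 1 ≤ 4)
  B vs C: [1 vs 7, 7 vs 6, 1 vs 5] → B does not strictly dominate C (column X: 1 ≤ 7)
  C vs A: [7 vs 4, 6 vs 7, 5 vs 1] → C does not strictly dominate A (column Y: 6 ≤ 7)
  C vs B: [7 vs 1, 6 vs 7, 5 vs 1] → C does not strictly dominate B (column Y: 6 ≤ 7)
No single strategy strictly dominates all others → no strictly dominant strategy.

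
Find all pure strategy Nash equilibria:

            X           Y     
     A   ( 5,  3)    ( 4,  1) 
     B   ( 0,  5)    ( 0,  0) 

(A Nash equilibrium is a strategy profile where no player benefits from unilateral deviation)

Nash equilibrium: (A, X)

Work:
Best responses:
  P1 vs X: payoffs [5, 0] → best response A (payoff 5)
  P1 vs Y: payoffs [4, 0] → best response A (payoff 4)
  P2 vs A: payoffs [3, 1] → best response X (payoff 3)
  P2 vs B: payoffs [5, 0] → best response X (payoff 5)
Mutual best responses: (A,X) → Nash equilibria.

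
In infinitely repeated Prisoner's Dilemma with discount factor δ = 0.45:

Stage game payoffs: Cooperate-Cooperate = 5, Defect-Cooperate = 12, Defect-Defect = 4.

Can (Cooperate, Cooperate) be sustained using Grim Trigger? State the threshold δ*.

δ* = 0.875; since δ = 0.45 < 0.875, cooperation cannot be sustained

Work:
For Grim Trigger:
Cooperate forever: 5/(1-δ)
Defect then punished: 12 + 4·δ/(1-δ)
Need: 5/(1-δ) ≥ 12 + 4·δ/(1-δ)
Solving: δ ≥ (T-R)/(T-P) = (12-5)/(12-4) = 0.875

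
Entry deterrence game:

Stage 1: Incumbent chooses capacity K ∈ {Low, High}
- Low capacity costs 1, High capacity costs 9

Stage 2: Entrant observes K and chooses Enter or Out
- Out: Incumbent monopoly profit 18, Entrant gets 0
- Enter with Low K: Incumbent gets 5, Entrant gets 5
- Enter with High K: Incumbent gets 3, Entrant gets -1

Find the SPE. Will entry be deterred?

SPE: (High, Enter|Low, Out|High); Entry deterred. Incumbent net profit = 9

Work:
After Low K: Entrant enters (5 > 0)
After High K: Entrant stays out (-1 < 0)
Incumbent: Low → 5−1=4, High → 18−9=9
Incumbent chooses High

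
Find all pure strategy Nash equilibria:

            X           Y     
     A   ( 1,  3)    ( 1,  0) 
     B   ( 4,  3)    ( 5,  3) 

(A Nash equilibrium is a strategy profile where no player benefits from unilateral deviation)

Nash equilibrium: (B, X), (B, Y)

Work:
Best responses:
  P1 vs X: payoffs [1, 4] → best response B (payoff 4)
  P1 vs Y: payoffs [1, 5] → best response B (payoff 5)
  P2 vs A: payoffs [3, 0] → best response X (payoff 3)
  P2 vs B: payoffs [3, 3] → best response X/Y (payoff 3)
Mutual best responses: (B,X), (B,Y) → Nash equilibria.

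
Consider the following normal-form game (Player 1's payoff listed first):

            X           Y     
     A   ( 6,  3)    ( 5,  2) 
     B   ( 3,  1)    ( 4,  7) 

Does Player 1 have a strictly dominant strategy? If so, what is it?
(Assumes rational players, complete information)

Yes, Player 1's strictly dominant strategy is A

Work:
A strategy strictly dominates another if it gives a strictly higher payoff against every opponent action. Compare each pair of P1's strategies column-by-column:
  A vs B: [6 vs 3, 5 vs 4] → A strictly dominates B
  B vs A: [3 vs 6, 4 vs 5] → B does not strictly dominate A (column X: 3 ≤ 6)
A strictly dominates every other strategy → strictly dominant.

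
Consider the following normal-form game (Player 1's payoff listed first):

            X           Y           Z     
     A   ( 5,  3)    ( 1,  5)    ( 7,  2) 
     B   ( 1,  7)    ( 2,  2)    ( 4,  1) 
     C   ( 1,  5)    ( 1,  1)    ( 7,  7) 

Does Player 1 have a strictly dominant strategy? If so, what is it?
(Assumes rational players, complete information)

No strictly dominant strategy exists for Player 1

Work:
A strategy strictly dominates another if it gives a strictly higher payoff against every opponent action. Compare each pair of P1's strategies column-by-column:
  A vs B: [5 vs 1, 1 vs 2, 7 vs 4] → A does not strictly dominate B (column Y: 1 ≤ 2)
  A vs C: [5 vs 1, 1 vs 1, 7 vs 7] → A does not strictly dominate C (column Y: 1 ≤ 1)
  B vs A: [1 vs 5, 2 vs 1, 4 vs 7] → B does not strictly dominate A (column X: 1 ≤ 5)
  B vs C: [1 vs 1, 2 vs 1, 4 vs 7] → B does not strictly dominate C (column X: 1 ≤ 1)
  C vs A: [1 vs 5, 1 vs 1, 7 vs 7] → C does not strictly dominate A (column X: 1 ≤ 5)
  C vs B: [1 vs 1, 1 vs 2, 7 vs 4] → C does not strictly dominate B (column X: 1 ≤ 1)
No single strategy strictly dominates all others → no strictly dominant strategy.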